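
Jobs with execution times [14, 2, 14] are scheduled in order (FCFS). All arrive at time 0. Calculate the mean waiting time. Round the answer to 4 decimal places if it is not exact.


FCFS order (as given): [14, 2, 14]
Waiting times:
  Job 1: wait = 0
  Job 2: wait = 14
  Job 3: wait = 16
Sum of waiting times = 30
Average waiting time = 30/3 = 10.0

10.0


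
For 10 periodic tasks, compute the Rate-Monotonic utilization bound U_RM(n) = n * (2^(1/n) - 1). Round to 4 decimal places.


Compute 2^(1/10) = 1.0717734625
Subtract 1: 1.0717734625 - 1 = 0.0717734625
Multiply by n: 10 * 0.0717734625 = 0.7177346250
Round to 4 dp: 0.7177

0.7177


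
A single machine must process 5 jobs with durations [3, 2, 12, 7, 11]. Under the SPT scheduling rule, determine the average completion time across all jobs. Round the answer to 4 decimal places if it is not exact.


Sort jobs by processing time (SPT order): [2, 3, 7, 11, 12]
Compute completion times sequentially:
  Job 1: processing = 2, completes at 2
  Job 2: processing = 3, completes at 5
  Job 3: processing = 7, completes at 12
  Job 4: processing = 11, completes at 23
  Job 5: processing = 12, completes at 35
Sum of completion times = 77
Average completion time = 77/5 = 15.4

15.4


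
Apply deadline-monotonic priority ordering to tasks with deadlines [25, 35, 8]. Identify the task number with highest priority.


Sort tasks by relative deadline (ascending):
  Task 3: deadline = 8
  Task 1: deadline = 25
  Task 2: deadline = 35
Priority order (highest first): [3, 1, 2]
Highest priority task = 3

3


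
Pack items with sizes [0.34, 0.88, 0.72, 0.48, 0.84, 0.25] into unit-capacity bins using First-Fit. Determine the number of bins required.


Place items sequentially using First-Fit:
  Item 0.34 -> new Bin 1
  Item 0.88 -> new Bin 2
  Item 0.72 -> new Bin 3
  Item 0.48 -> Bin 1 (now 0.82)
  Item 0.84 -> new Bin 4
  Item 0.25 -> Bin 3 (now 0.97)
Total bins used = 4

4


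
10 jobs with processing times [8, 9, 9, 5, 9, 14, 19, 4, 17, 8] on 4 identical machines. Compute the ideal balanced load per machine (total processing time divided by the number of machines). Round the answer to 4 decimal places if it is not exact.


Total processing time = 8 + 9 + 9 + 5 + 9 + 14 + 19 + 4 + 17 + 8 = 102
Number of machines = 4
Ideal balanced load = 102 / 4 = 25.5

25.5


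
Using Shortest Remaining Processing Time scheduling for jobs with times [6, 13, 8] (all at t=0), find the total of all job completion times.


Since all jobs arrive at t=0, SRPT equals SPT ordering.
SPT order: [6, 8, 13]
Completion times:
  Job 1: p=6, C=6
  Job 2: p=8, C=14
  Job 3: p=13, C=27
Total completion time = 6 + 14 + 27 = 47

47


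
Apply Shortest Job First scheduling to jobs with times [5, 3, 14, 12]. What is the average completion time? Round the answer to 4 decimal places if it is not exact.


SJF order (ascending): [3, 5, 12, 14]
Completion times:
  Job 1: burst=3, C=3
  Job 2: burst=5, C=8
  Job 3: burst=12, C=20
  Job 4: burst=14, C=34
Average completion = 65/4 = 16.25

16.25


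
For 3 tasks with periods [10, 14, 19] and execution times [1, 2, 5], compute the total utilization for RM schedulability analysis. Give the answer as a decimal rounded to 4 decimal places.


Compute individual utilizations (exact fractions):
  Task 1: C/T = 1/10 (approx. 0.1)
  Task 2: C/T = 2/14 = 1/7 (approx. 0.1429)
  Task 3: C/T = 5/19 (approx. 0.2632)
Total utilization U = 1/10 + 1/7 + 5/19 = 673/1330
Rounded to 4 decimal places: U = 0.5060
RM (Liu & Layland) bound for 3 tasks = 0.779763; compare with U = 673/1330 (approx. 0.506015)
U <= bound, so schedulable by RM sufficient condition.

0.5060


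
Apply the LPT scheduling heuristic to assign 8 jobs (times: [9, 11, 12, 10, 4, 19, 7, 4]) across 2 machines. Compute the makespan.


Sort jobs in decreasing order (LPT): [19, 12, 11, 10, 9, 7, 4, 4]
Assign each job to the least loaded machine:
  Machine 1: jobs [19, 10, 7, 4], load = 40
  Machine 2: jobs [12, 11, 9, 4], load = 36
Makespan = max load = 40

40


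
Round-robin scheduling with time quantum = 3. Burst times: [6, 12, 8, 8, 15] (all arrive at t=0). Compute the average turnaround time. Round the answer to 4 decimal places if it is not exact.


Time quantum = 3
Execution trace:
  J1 runs 3 units, time = 3
  J2 runs 3 units, time = 6
  J3 runs 3 units, time = 9
  J4 runs 3 units, time = 12
  J5 runs 3 units, time = 15
  J1 runs 3 units, time = 18
  J2 runs 3 units, time = 21
  J3 runs 3 units, time = 24
  J4 runs 3 units, time = 27
  J5 runs 3 units, time = 30
  J2 runs 3 units, time = 33
  J3 runs 2 units, time = 35
  J4 runs 2 units, time = 37
  J5 runs 3 units, time = 40
  J2 runs 3 units, time = 43
  J5 runs 3 units, time = 46
  J5 runs 3 units, time = 49
Finish times: [18, 43, 35, 37, 49]
Average turnaround = 182/5 = 36.4

36.4


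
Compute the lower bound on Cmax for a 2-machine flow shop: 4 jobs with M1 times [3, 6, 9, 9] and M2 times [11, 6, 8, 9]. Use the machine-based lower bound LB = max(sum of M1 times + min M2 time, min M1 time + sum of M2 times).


LB1 = sum(M1 times) + min(M2 times) = 27 + 6 = 33
LB2 = min(M1 times) + sum(M2 times) = 3 + 34 = 37
Lower bound = max(LB1, LB2) = max(33, 37) = 37

37


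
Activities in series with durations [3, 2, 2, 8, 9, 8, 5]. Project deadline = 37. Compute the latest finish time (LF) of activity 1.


LF(activity 1) = deadline - sum of successor durations
Successors: activities 2 through 7 with durations [2, 2, 8, 9, 8, 5]
Sum of successor durations = 34
LF = 37 - 34 = 3

3


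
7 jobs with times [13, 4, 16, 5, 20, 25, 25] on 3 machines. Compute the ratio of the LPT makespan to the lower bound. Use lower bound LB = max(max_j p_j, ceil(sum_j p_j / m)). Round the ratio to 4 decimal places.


LPT order: [25, 25, 20, 16, 13, 5, 4]
Machine loads after assignment: [38, 34, 36]
LPT makespan = 38
Lower bound = max(max_job, ceil(total/3)) = max(25, 36) = 36
Ratio = 38 / 36 = 1.0556

1.0556


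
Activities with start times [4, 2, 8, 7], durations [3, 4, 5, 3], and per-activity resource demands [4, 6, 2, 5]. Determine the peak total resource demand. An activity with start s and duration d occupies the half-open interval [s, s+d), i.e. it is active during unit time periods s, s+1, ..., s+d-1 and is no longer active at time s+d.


Each activity i is active on [start_i, start_i + duration_i).
Compute total resource usage per time slot:
  t=0: active resources = [], total = 0
  t=1: active resources = [], total = 0
  t=2: active resources = [6], total = 6
  t=3: active resources = [6], total = 6
  t=4: active resources = [4, 6], total = 10
  t=5: active resources = [4, 6], total = 10
  t=6: active resources = [4], total = 4
  t=7: active resources = [5], total = 5
  t=8: active resources = [2, 5], total = 7
  t=9: active resources = [2, 5], total = 7
  t=10: active resources = [2], total = 2
  t=11: active resources = [2], total = 2
  t=12: active resources = [2], total = 2
Peak resource demand = 10

10


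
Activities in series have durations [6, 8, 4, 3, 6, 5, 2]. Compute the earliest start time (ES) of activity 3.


Activity 3 starts after activities 1 through 2 complete.
Predecessor durations: [6, 8]
ES = 6 + 8 = 14

14


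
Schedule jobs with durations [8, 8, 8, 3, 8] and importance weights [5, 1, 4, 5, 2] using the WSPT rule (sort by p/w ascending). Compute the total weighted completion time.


Compute p/w ratios and sort ascending (WSPT): [(3, 5), (8, 5), (8, 4), (8, 2), (8, 1)]
Compute weighted completion times:
  Job (p=3,w=5): C=3, w*C=5*3=15
  Job (p=8,w=5): C=11, w*C=5*11=55
  Job (p=8,w=4): C=19, w*C=4*19=76
  Job (p=8,w=2): C=27, w*C=2*27=54
  Job (p=8,w=1): C=35, w*C=1*35=35
Total weighted completion time = 235

235


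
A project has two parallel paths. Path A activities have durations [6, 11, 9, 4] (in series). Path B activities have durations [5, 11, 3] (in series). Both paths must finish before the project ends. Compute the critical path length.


Path A total = 6 + 11 + 9 + 4 = 30
Path B total = 5 + 11 + 3 = 19
Critical path = longest path = max(30, 19) = 30

30


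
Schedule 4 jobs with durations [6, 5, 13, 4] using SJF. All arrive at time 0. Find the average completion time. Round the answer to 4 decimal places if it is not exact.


SJF order (ascending): [4, 5, 6, 13]
Completion times:
  Job 1: burst=4, C=4
  Job 2: burst=5, C=9
  Job 3: burst=6, C=15
  Job 4: burst=13, C=28
Average completion = 56/4 = 14.0

14.0


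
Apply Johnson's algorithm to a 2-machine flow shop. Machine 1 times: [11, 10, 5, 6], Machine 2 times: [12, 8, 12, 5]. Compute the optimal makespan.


Apply Johnson's rule:
  Group 1 (a <= b): [(3, 5, 12), (1, 11, 12)]
  Group 2 (a > b): [(2, 10, 8), (4, 6, 5)]
Optimal job order: [3, 1, 2, 4]
Schedule:
  Job 3: M1 done at 5, M2 done at 17
  Job 1: M1 done at 16, M2 done at 29
  Job 2: M1 done at 26, M2 done at 37
  Job 4: M1 done at 32, M2 done at 42
Makespan = 42

42


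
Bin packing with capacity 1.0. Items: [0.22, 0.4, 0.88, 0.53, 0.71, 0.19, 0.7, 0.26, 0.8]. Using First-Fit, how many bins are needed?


Place items sequentially using First-Fit:
  Item 0.22 -> new Bin 1
  Item 0.4 -> Bin 1 (now 0.62)
  Item 0.88 -> new Bin 2
  Item 0.53 -> new Bin 3
  Item 0.71 -> new Bin 4
  Item 0.19 -> Bin 1 (now 0.81)
  Item 0.7 -> new Bin 5
  Item 0.26 -> Bin 3 (now 0.79)
  Item 0.8 -> new Bin 6
Total bins used = 6

6


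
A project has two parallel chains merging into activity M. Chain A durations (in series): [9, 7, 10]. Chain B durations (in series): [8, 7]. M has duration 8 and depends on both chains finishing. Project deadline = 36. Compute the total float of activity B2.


Forward pass: ES(B2) = sum of predecessors on chain B = 8
EF = ES + duration = 8 + 7 = 15
Backward pass: LF(M) = deadline = 36; LS(M) = 36 - 8 = 28
LF(B2) = LS(M) - sum(successors on chain B) = 28 - 0 = 28
LS = LF - duration = 28 - 7 = 21
Total float = LS - ES = 21 - 8 = 13

13


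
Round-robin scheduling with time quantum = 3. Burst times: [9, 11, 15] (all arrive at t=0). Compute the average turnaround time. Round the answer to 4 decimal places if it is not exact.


Time quantum = 3
Execution trace:
  J1 runs 3 units, time = 3
  J2 runs 3 units, time = 6
  J3 runs 3 units, time = 9
  J1 runs 3 units, time = 12
  J2 runs 3 units, time = 15
  J3 runs 3 units, time = 18
  J1 runs 3 units, time = 21
  J2 runs 3 units, time = 24
  J3 runs 3 units, time = 27
  J2 runs 2 units, time = 29
  J3 runs 3 units, time = 32
  J3 runs 3 units, time = 35
Finish times: [21, 29, 35]
Average turnaround = 85/3 = 28.3333

28.3333


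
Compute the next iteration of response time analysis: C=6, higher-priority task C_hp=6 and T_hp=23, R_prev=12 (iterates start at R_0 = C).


R_next = C + ceil(R_prev / T_hp) * C_hp
ceil(12 / 23) = ceil(0.5217) = 1
Interference = 1 * 6 = 6
R_next = 6 + 6 = 12
R_next = R_prev, so the iteration has converged (response time = 12).

12


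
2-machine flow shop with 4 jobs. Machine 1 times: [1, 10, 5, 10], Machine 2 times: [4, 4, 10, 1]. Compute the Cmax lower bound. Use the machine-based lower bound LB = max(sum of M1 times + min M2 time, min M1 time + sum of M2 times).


LB1 = sum(M1 times) + min(M2 times) = 26 + 1 = 27
LB2 = min(M1 times) + sum(M2 times) = 1 + 19 = 20
Lower bound = max(LB1, LB2) = max(27, 20) = 27

27


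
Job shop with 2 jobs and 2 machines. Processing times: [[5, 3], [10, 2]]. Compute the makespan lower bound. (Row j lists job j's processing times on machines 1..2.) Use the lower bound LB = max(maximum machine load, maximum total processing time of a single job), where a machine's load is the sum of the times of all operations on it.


Machine loads:
  Machine 1: 5 + 10 = 15
  Machine 2: 3 + 2 = 5
Max machine load = 15
Job totals:
  Job 1: 8
  Job 2: 12
Max job total = 12
Lower bound = max(15, 12) = 15

15


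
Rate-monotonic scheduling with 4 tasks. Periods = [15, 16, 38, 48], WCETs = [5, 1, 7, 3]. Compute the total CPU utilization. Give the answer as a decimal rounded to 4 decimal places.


Compute individual utilizations (exact fractions):
  Task 1: C/T = 5/15 = 1/3 (approx. 0.3333)
  Task 2: C/T = 1/16 (approx. 0.0625)
  Task 3: C/T = 7/38 (approx. 0.1842)
  Task 4: C/T = 3/48 = 1/16 (approx. 0.0625)
Total utilization U = 1/3 + 1/16 + 7/38 + 1/16 = 293/456
Rounded to 4 decimal places: U = 0.6425
RM (Liu & Layland) bound for 4 tasks = 0.756828; compare with U = 293/456 (approx. 0.642544)
U <= bound, so schedulable by RM sufficient condition.

0.6425


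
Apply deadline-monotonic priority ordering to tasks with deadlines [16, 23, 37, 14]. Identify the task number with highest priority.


Sort tasks by relative deadline (ascending):
  Task 4: deadline = 14
  Task 1: deadline = 16
  Task 2: deadline = 23
  Task 3: deadline = 37
Priority order (highest first): [4, 1, 2, 3]
Highest priority task = 4

4


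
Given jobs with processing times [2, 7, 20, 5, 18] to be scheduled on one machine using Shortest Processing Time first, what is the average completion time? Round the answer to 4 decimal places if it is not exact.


Sort jobs by processing time (SPT order): [2, 5, 7, 18, 20]
Compute completion times sequentially:
  Job 1: processing = 2, completes at 2
  Job 2: processing = 5, completes at 7
  Job 3: processing = 7, completes at 14
  Job 4: processing = 18, completes at 32
  Job 5: processing = 20, completes at 52
Sum of completion times = 107
Average completion time = 107/5 = 21.4

21.4


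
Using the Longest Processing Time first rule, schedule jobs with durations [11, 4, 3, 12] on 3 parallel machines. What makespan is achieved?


Sort jobs in decreasing order (LPT): [12, 11, 4, 3]
Assign each job to the least loaded machine:
  Machine 1: jobs [12], load = 12
  Machine 2: jobs [11], load = 11
  Machine 3: jobs [4, 3], load = 7
Makespan = max load = 12

12


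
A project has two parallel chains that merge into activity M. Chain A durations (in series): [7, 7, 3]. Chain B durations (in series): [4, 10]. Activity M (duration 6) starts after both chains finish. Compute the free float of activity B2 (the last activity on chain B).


ES(B2) = sum of predecessors on chain B = 4
EF(B2) = ES + duration = 4 + 10 = 14
Successor of B2 is M. ES(M) = max(sum(A), sum(B)) = max(17, 14) = 17
Free float = ES(successor) - EF(current) = 17 - 14 = 3

3


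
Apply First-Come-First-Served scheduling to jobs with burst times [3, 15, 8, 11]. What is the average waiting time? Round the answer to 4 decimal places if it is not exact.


FCFS order (as given): [3, 15, 8, 11]
Waiting times:
  Job 1: wait = 0
  Job 2: wait = 3
  Job 3: wait = 18
  Job 4: wait = 26
Sum of waiting times = 47
Average waiting time = 47/4 = 11.75

11.75


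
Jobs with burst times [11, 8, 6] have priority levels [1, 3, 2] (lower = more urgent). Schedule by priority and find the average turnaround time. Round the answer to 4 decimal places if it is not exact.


Sort by priority (ascending = highest first):
Order: [(1, 11), (2, 6), (3, 8)]
Completion times:
  Priority 1, burst=11, C=11
  Priority 2, burst=6, C=17
  Priority 3, burst=8, C=25
Average turnaround = 53/3 = 17.6667

17.6667


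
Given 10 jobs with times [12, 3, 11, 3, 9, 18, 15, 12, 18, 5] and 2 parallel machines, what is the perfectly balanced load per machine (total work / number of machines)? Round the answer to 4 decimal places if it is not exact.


Total processing time = 12 + 3 + 11 + 3 + 9 + 18 + 15 + 12 + 18 + 5 = 106
Number of machines = 2
Ideal balanced load = 106 / 2 = 53.0

53.0


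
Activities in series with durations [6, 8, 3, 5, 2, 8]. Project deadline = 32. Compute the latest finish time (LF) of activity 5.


LF(activity 5) = deadline - sum of successor durations
Successors: activities 6 through 6 with durations [8]
Sum of successor durations = 8
LF = 32 - 8 = 24

24


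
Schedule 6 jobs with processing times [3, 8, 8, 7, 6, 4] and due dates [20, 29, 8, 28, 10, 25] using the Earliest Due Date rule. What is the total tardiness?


Sort by due date (EDD order): [(8, 8), (6, 10), (3, 20), (4, 25), (7, 28), (8, 29)]
Compute completion times and tardiness:
  Job 1: p=8, d=8, C=8, tardiness=max(0,8-8)=0
  Job 2: p=6, d=10, C=14, tardiness=max(0,14-10)=4
  Job 3: p=3, d=20, C=17, tardiness=max(0,17-20)=0
  Job 4: p=4, d=25, C=21, tardiness=max(0,21-25)=0
  Job 5: p=7, d=28, C=28, tardiness=max(0,28-28)=0
  Job 6: p=8, d=29, C=36, tardiness=max(0,36-29)=7
Total tardiness = 11

11


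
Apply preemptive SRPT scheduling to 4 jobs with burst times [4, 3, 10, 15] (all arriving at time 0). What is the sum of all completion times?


Since all jobs arrive at t=0, SRPT equals SPT ordering.
SPT order: [3, 4, 10, 15]
Completion times:
  Job 1: p=3, C=3
  Job 2: p=4, C=7
  Job 3: p=10, C=17
  Job 4: p=15, C=32
Total completion time = 3 + 7 + 17 + 32 = 59

59


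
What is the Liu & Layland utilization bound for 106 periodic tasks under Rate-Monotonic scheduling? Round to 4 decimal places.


Compute 2^(1/106) = 1.0065605511
Subtract 1: 1.0065605511 - 1 = 0.0065605511
Multiply by n: 106 * 0.0065605511 = 0.6954184166
Round to 4 dp: 0.6954

0.6954


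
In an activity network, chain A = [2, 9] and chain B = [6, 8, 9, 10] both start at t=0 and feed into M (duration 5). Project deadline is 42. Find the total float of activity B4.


Forward pass: ES(B4) = sum of predecessors on chain B = 23
EF = ES + duration = 23 + 10 = 33
Backward pass: LF(M) = deadline = 42; LS(M) = 42 - 5 = 37
LF(B4) = LS(M) - sum(successors on chain B) = 37 - 0 = 37
LS = LF - duration = 37 - 10 = 27
Total float = LS - ES = 27 - 23 = 4

4


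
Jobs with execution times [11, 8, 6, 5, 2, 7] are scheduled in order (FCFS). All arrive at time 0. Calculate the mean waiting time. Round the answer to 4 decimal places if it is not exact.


FCFS order (as given): [11, 8, 6, 5, 2, 7]
Waiting times:
  Job 1: wait = 0
  Job 2: wait = 11
  Job 3: wait = 19
  Job 4: wait = 25
  Job 5: wait = 30
  Job 6: wait = 32
Sum of waiting times = 117
Average waiting time = 117/6 = 19.5

19.5


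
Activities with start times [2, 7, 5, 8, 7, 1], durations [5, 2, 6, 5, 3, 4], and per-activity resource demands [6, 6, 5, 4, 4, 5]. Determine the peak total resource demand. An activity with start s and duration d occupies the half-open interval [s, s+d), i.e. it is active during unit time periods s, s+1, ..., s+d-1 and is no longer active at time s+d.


Each activity i is active on [start_i, start_i + duration_i).
Compute total resource usage per time slot:
  t=0: active resources = [], total = 0
  t=1: active resources = [5], total = 5
  t=2: active resources = [6, 5], total = 11
  t=3: active resources = [6, 5], total = 11
  t=4: active resources = [6, 5], total = 11
  t=5: active resources = [6, 5], total = 11
  t=6: active resources = [6, 5], total = 11
  t=7: active resources = [6, 5, 4], total = 15
  t=8: active resources = [6, 5, 4, 4], total = 19
  t=9: active resources = [5, 4, 4], total = 13
  t=10: active resources = [5, 4], total = 9
  t=11: active resources = [4], total = 4
  t=12: active resources = [4], total = 4
Peak resource demand = 19

19


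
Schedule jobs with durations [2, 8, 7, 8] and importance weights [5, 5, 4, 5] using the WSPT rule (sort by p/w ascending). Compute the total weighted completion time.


Compute p/w ratios and sort ascending (WSPT): [(2, 5), (8, 5), (8, 5), (7, 4)]
Compute weighted completion times:
  Job (p=2,w=5): C=2, w*C=5*2=10
  Job (p=8,w=5): C=10, w*C=5*10=50
  Job (p=8,w=5): C=18, w*C=5*18=90
  Job (p=7,w=4): C=25, w*C=4*25=100
Total weighted completion time = 250

250


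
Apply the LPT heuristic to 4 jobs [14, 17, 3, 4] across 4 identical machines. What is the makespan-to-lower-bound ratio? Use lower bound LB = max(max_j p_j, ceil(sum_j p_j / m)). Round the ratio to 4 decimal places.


LPT order: [17, 14, 4, 3]
Machine loads after assignment: [17, 14, 4, 3]
LPT makespan = 17
Lower bound = max(max_job, ceil(total/4)) = max(17, 10) = 17
Ratio = 17 / 17 = 1.0

1.0


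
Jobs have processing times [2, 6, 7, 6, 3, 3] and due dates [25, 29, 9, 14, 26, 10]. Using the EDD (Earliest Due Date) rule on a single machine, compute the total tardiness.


Sort by due date (EDD order): [(7, 9), (3, 10), (6, 14), (2, 25), (3, 26), (6, 29)]
Compute completion times and tardiness:
  Job 1: p=7, d=9, C=7, tardiness=max(0,7-9)=0
  Job 2: p=3, d=10, C=10, tardiness=max(0,10-10)=0
  Job 3: p=6, d=14, C=16, tardiness=max(0,16-14)=2
  Job 4: p=2, d=25, C=18, tardiness=max(0,18-25)=0
  Job 5: p=3, d=26, C=21, tardiness=max(0,21-26)=0
  Job 6: p=6, d=29, C=27, tardiness=max(0,27-29)=0
Total tardiness = 2

2


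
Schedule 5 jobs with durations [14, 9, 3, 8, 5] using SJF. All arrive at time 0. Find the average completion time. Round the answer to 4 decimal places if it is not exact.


SJF order (ascending): [3, 5, 8, 9, 14]
Completion times:
  Job 1: burst=3, C=3
  Job 2: burst=5, C=8
  Job 3: burst=8, C=16
  Job 4: burst=9, C=25
  Job 5: burst=14, C=39
Average completion = 91/5 = 18.2

18.2


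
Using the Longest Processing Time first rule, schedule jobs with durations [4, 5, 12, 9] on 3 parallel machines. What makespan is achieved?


Sort jobs in decreasing order (LPT): [12, 9, 5, 4]
Assign each job to the least loaded machine:
  Machine 1: jobs [12], load = 12
  Machine 2: jobs [9], load = 9
  Machine 3: jobs [5, 4], load = 9
Makespan = max load = 12

12


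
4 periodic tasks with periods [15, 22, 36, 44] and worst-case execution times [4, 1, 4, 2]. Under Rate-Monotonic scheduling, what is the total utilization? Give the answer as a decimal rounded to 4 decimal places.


Compute individual utilizations (exact fractions):
  Task 1: C/T = 4/15 (approx. 0.2667)
  Task 2: C/T = 1/22 (approx. 0.0455)
  Task 3: C/T = 4/36 = 1/9 (approx. 0.1111)
  Task 4: C/T = 2/44 = 1/22 (approx. 0.0455)
Total utilization U = 4/15 + 1/22 + 1/9 + 1/22 = 232/495
Rounded to 4 decimal places: U = 0.4687
RM (Liu & Layland) bound for 4 tasks = 0.756828; compare with U = 232/495 (approx. 0.468687)
U <= bound, so schedulable by RM sufficient condition.

0.4687


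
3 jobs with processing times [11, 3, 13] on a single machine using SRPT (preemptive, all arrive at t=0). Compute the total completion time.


Since all jobs arrive at t=0, SRPT equals SPT ordering.
SPT order: [3, 11, 13]
Completion times:
  Job 1: p=3, C=3
  Job 2: p=11, C=14
  Job 3: p=13, C=27
Total completion time = 3 + 14 + 27 = 44

44


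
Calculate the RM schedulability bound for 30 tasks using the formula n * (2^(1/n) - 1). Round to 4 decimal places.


Compute 2^(1/30) = 1.0233738920
Subtract 1: 1.0233738920 - 1 = 0.0233738920
Multiply by n: 30 * 0.0233738920 = 0.7012167600
Round to 4 dp: 0.7012

0.7012


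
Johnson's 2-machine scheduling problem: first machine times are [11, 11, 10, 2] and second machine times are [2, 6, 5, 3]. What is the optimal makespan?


Apply Johnson's rule:
  Group 1 (a <= b): [(4, 2, 3)]
  Group 2 (a > b): [(2, 11, 6), (3, 10, 5), (1, 11, 2)]
Optimal job order: [4, 2, 3, 1]
Schedule:
  Job 4: M1 done at 2, M2 done at 5
  Job 2: M1 done at 13, M2 done at 19
  Job 3: M1 done at 23, M2 done at 28
  Job 1: M1 done at 34, M2 done at 36
Makespan = 36

36


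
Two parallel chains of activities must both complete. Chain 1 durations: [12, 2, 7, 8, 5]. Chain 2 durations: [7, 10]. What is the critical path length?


Path A total = 12 + 2 + 7 + 8 + 5 = 34
Path B total = 7 + 10 = 17
Critical path = longest path = max(34, 17) = 34

34


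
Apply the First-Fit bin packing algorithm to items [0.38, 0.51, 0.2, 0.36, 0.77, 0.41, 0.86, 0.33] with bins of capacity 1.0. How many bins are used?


Place items sequentially using First-Fit:
  Item 0.38 -> new Bin 1
  Item 0.51 -> Bin 1 (now 0.89)
  Item 0.2 -> new Bin 2
  Item 0.36 -> Bin 2 (now 0.56)
  Item 0.77 -> new Bin 3
  Item 0.41 -> Bin 2 (now 0.97)
  Item 0.86 -> new Bin 4
  Item 0.33 -> new Bin 5
Total bins used = 5

5


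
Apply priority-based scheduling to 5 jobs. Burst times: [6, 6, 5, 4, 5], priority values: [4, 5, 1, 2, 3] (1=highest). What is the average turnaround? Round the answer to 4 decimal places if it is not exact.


Sort by priority (ascending = highest first):
Order: [(1, 5), (2, 4), (3, 5), (4, 6), (5, 6)]
Completion times:
  Priority 1, burst=5, C=5
  Priority 2, burst=4, C=9
  Priority 3, burst=5, C=14
  Priority 4, burst=6, C=20
  Priority 5, burst=6, C=26
Average turnaround = 74/5 = 14.8

14.8


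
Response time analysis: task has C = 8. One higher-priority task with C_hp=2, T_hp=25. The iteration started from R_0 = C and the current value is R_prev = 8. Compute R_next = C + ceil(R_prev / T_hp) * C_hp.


R_next = C + ceil(R_prev / T_hp) * C_hp
ceil(8 / 25) = ceil(0.32) = 1
Interference = 1 * 2 = 2
R_next = 8 + 2 = 10

10


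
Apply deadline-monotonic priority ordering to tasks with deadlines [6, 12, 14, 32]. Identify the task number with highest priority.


Sort tasks by relative deadline (ascending):
  Task 1: deadline = 6
  Task 2: deadline = 12
  Task 3: deadline = 14
  Task 4: deadline = 32
Priority order (highest first): [1, 2, 3, 4]
Highest priority task = 1

1


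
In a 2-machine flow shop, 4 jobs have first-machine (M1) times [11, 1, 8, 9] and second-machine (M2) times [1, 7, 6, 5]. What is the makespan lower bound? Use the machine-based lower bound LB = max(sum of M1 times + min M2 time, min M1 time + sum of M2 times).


LB1 = sum(M1 times) + min(M2 times) = 29 + 1 = 30
LB2 = min(M1 times) + sum(M2 times) = 1 + 19 = 20
Lower bound = max(LB1, LB2) = max(30, 20) = 30

30


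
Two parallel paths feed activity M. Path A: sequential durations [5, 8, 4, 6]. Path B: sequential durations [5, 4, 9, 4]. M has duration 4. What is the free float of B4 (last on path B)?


ES(B4) = sum of predecessors on chain B = 18
EF(B4) = ES + duration = 18 + 4 = 22
Successor of B4 is M. ES(M) = max(sum(A), sum(B)) = max(23, 22) = 23
Free float = ES(successor) - EF(current) = 23 - 22 = 1

1


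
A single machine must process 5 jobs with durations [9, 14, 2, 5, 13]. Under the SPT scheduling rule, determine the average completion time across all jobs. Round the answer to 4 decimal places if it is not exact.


Sort jobs by processing time (SPT order): [2, 5, 9, 13, 14]
Compute completion times sequentially:
  Job 1: processing = 2, completes at 2
  Job 2: processing = 5, completes at 7
  Job 3: processing = 9, completes at 16
  Job 4: processing = 13, completes at 29
  Job 5: processing = 14, completes at 43
Sum of completion times = 97
Average completion time = 97/5 = 19.4

19.4


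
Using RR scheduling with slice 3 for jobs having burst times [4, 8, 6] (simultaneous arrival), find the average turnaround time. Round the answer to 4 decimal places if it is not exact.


Time quantum = 3
Execution trace:
  J1 runs 3 units, time = 3
  J2 runs 3 units, time = 6
  J3 runs 3 units, time = 9
  J1 runs 1 units, time = 10
  J2 runs 3 units, time = 13
  J3 runs 3 units, time = 16
  J2 runs 2 units, time = 18
Finish times: [10, 18, 16]
Average turnaround = 44/3 = 14.6667

14.6667


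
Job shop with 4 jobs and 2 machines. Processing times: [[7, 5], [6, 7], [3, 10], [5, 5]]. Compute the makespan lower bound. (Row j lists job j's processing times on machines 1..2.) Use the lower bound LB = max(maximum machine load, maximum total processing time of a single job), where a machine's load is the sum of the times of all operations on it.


Machine loads:
  Machine 1: 7 + 6 + 3 + 5 = 21
  Machine 2: 5 + 7 + 10 + 5 = 27
Max machine load = 27
Job totals:
  Job 1: 12
  Job 2: 13
  Job 3: 13
  Job 4: 10
Max job total = 13
Lower bound = max(27, 13) = 27

27


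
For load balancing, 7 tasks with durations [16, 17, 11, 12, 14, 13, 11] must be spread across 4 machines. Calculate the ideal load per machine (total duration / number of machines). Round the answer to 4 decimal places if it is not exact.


Total processing time = 16 + 17 + 11 + 12 + 14 + 13 + 11 = 94
Number of machines = 4
Ideal balanced load = 94 / 4 = 23.5

23.5


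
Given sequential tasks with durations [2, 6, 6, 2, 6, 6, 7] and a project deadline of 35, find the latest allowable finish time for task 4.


LF(activity 4) = deadline - sum of successor durations
Successors: activities 5 through 7 with durations [6, 6, 7]
Sum of successor durations = 19
LF = 35 - 19 = 16

16


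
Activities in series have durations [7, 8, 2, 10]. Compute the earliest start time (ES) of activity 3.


Activity 3 starts after activities 1 through 2 complete.
Predecessor durations: [7, 8]
ES = 7 + 8 = 15

15


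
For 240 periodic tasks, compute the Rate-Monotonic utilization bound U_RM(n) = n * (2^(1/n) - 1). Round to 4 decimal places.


Compute 2^(1/240) = 1.0028922879
Subtract 1: 1.0028922879 - 1 = 0.0028922879
Multiply by n: 240 * 0.0028922879 = 0.6941490960
Round to 4 dp: 0.6941

0.6941


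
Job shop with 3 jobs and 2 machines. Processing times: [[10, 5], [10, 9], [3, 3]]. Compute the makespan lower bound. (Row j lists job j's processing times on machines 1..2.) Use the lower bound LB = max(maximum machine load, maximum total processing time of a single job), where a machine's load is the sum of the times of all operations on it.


Machine loads:
  Machine 1: 10 + 10 + 3 = 23
  Machine 2: 5 + 9 + 3 = 17
Max machine load = 23
Job totals:
  Job 1: 15
  Job 2: 19
  Job 3: 6
Max job total = 19
Lower bound = max(23, 19) = 23

23


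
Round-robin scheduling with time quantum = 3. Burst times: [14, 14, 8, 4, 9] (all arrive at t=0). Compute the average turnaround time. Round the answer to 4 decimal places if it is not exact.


Time quantum = 3
Execution trace:
  J1 runs 3 units, time = 3
  J2 runs 3 units, time = 6
  J3 runs 3 units, time = 9
  J4 runs 3 units, time = 12
  J5 runs 3 units, time = 15
  J1 runs 3 units, time = 18
  J2 runs 3 units, time = 21
  J3 runs 3 units, time = 24
  J4 runs 1 units, time = 25
  J5 runs 3 units, time = 28
  J1 runs 3 units, time = 31
  J2 runs 3 units, time = 34
  J3 runs 2 units, time = 36
  J5 runs 3 units, time = 39
  J1 runs 3 units, time = 42
  J2 runs 3 units, time = 45
  J1 runs 2 units, time = 47
  J2 runs 2 units, time = 49
Finish times: [47, 49, 36, 25, 39]
Average turnaround = 196/5 = 39.2

39.2


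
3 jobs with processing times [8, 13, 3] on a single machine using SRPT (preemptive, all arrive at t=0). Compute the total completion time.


Since all jobs arrive at t=0, SRPT equals SPT ordering.
SPT order: [3, 8, 13]
Completion times:
  Job 1: p=3, C=3
  Job 2: p=8, C=11
  Job 3: p=13, C=24
Total completion time = 3 + 11 + 24 = 38

38


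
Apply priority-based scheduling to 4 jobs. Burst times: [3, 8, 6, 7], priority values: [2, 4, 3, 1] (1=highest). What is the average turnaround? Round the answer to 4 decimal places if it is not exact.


Sort by priority (ascending = highest first):
Order: [(1, 7), (2, 3), (3, 6), (4, 8)]
Completion times:
  Priority 1, burst=7, C=7
  Priority 2, burst=3, C=10
  Priority 3, burst=6, C=16
  Priority 4, burst=8, C=24
Average turnaround = 57/4 = 14.25

14.25


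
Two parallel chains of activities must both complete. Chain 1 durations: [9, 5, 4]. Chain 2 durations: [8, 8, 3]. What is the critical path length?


Path A total = 9 + 5 + 4 = 18
Path B total = 8 + 8 + 3 = 19
Critical path = longest path = max(18, 19) = 19

19


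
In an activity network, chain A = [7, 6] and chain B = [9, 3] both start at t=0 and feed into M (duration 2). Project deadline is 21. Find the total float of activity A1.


Forward pass: ES(A1) = sum of predecessors on chain A = 0
EF = ES + duration = 0 + 7 = 7
Backward pass: LF(M) = deadline = 21; LS(M) = 21 - 2 = 19
LF(A1) = LS(M) - sum(successors on chain A) = 19 - 6 = 13
LS = LF - duration = 13 - 7 = 6
Total float = LS - ES = 6 - 0 = 6

6


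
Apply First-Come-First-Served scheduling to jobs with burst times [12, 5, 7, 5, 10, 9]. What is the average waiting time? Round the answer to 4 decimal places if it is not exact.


FCFS order (as given): [12, 5, 7, 5, 10, 9]
Waiting times:
  Job 1: wait = 0
  Job 2: wait = 12
  Job 3: wait = 17
  Job 4: wait = 24
  Job 5: wait = 29
  Job 6: wait = 39
Sum of waiting times = 121
Average waiting time = 121/6 = 20.1667

20.1667


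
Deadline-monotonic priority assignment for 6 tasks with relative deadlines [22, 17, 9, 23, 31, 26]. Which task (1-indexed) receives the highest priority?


Sort tasks by relative deadline (ascending):
  Task 3: deadline = 9
  Task 2: deadline = 17
  Task 1: deadline = 22
  Task 4: deadline = 23
  Task 6: deadline = 26
  Task 5: deadline = 31
Priority order (highest first): [3, 2, 1, 4, 6, 5]
Highest priority task = 3

3


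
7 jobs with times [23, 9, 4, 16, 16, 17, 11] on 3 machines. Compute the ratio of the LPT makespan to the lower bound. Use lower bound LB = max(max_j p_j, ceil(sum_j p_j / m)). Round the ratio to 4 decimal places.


LPT order: [23, 17, 16, 16, 11, 9, 4]
Machine loads after assignment: [32, 32, 32]
LPT makespan = 32
Lower bound = max(max_job, ceil(total/3)) = max(23, 32) = 32
Ratio = 32 / 32 = 1.0

1.0


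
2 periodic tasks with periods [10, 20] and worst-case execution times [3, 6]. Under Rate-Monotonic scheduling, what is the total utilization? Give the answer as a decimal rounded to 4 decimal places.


Compute individual utilizations (exact fractions):
  Task 1: C/T = 3/10 (approx. 0.3)
  Task 2: C/T = 6/20 = 3/10 (approx. 0.3)
Total utilization U = 3/10 + 3/10 = 3/5
Rounded to 4 decimal places: U = 0.6000
RM (Liu & Layland) bound for 2 tasks = 0.828427; compare with U = 3/5 (approx. 0.600000)
U <= bound, so schedulable by RM sufficient condition.

0.6000


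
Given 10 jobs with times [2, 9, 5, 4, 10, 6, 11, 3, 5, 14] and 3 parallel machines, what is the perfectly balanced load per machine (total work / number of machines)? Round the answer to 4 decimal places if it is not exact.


Total processing time = 2 + 9 + 5 + 4 + 10 + 6 + 11 + 3 + 5 + 14 = 69
Number of machines = 3
Ideal balanced load = 69 / 3 = 23.0

23.0


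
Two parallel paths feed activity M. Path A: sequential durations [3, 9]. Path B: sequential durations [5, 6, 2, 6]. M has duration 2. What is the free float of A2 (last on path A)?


ES(A2) = sum of predecessors on chain A = 3
EF(A2) = ES + duration = 3 + 9 = 12
Successor of A2 is M. ES(M) = max(sum(A), sum(B)) = max(12, 19) = 19
Free float = ES(successor) - EF(current) = 19 - 12 = 7

7


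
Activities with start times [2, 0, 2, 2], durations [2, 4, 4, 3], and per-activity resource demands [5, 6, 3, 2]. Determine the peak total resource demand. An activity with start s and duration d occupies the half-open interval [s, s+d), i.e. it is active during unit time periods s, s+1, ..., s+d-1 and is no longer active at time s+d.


Each activity i is active on [start_i, start_i + duration_i).
Compute total resource usage per time slot:
  t=0: active resources = [6], total = 6
  t=1: active resources = [6], total = 6
  t=2: active resources = [5, 6, 3, 2], total = 16
  t=3: active resources = [5, 6, 3, 2], total = 16
  t=4: active resources = [3, 2], total = 5
  t=5: active resources = [3], total = 3
Peak resource demand = 16

16


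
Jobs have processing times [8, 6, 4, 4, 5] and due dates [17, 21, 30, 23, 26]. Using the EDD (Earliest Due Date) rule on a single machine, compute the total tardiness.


Sort by due date (EDD order): [(8, 17), (6, 21), (4, 23), (5, 26), (4, 30)]
Compute completion times and tardiness:
  Job 1: p=8, d=17, C=8, tardiness=max(0,8-17)=0
  Job 2: p=6, d=21, C=14, tardiness=max(0,14-21)=0
  Job 3: p=4, d=23, C=18, tardiness=max(0,18-23)=0
  Job 4: p=5, d=26, C=23, tardiness=max(0,23-26)=0
  Job 5: p=4, d=30, C=27, tardiness=max(0,27-30)=0
Total tardiness = 0

0


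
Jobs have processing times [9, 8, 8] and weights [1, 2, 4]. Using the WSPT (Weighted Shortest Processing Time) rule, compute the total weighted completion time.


Compute p/w ratios and sort ascending (WSPT): [(8, 4), (8, 2), (9, 1)]
Compute weighted completion times:
  Job (p=8,w=4): C=8, w*C=4*8=32
  Job (p=8,w=2): C=16, w*C=2*16=32
  Job (p=9,w=1): C=25, w*C=1*25=25
Total weighted completion time = 89

89


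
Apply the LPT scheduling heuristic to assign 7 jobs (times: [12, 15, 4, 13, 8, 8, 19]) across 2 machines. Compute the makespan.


Sort jobs in decreasing order (LPT): [19, 15, 13, 12, 8, 8, 4]
Assign each job to the least loaded machine:
  Machine 1: jobs [19, 12, 8], load = 39
  Machine 2: jobs [15, 13, 8, 4], load = 40
Makespan = max load = 40

40


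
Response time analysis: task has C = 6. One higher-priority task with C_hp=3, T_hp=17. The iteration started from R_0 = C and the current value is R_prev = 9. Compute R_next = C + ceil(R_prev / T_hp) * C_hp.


R_next = C + ceil(R_prev / T_hp) * C_hp
ceil(9 / 17) = ceil(0.5294) = 1
Interference = 1 * 3 = 3
R_next = 6 + 3 = 9
R_next = R_prev, so the iteration has converged (response time = 9).

9


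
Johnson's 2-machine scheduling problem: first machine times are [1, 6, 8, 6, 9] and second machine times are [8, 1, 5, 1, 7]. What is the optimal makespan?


Apply Johnson's rule:
  Group 1 (a <= b): [(1, 1, 8)]
  Group 2 (a > b): [(5, 9, 7), (3, 8, 5), (2, 6, 1), (4, 6, 1)]
Optimal job order: [1, 5, 3, 2, 4]
Schedule:
  Job 1: M1 done at 1, M2 done at 9
  Job 5: M1 done at 10, M2 done at 17
  Job 3: M1 done at 18, M2 done at 23
  Job 2: M1 done at 24, M2 done at 25
  Job 4: M1 done at 30, M2 done at 31
Makespan = 31

31


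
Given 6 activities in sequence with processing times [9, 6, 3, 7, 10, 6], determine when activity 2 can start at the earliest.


Activity 2 starts after activities 1 through 1 complete.
Predecessor durations: [9]
ES = 9 = 9

9


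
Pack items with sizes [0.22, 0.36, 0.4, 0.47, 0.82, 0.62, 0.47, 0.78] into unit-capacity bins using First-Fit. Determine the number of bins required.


Place items sequentially using First-Fit:
  Item 0.22 -> new Bin 1
  Item 0.36 -> Bin 1 (now 0.58)
  Item 0.4 -> Bin 1 (now 0.98)
  Item 0.47 -> new Bin 2
  Item 0.82 -> new Bin 3
  Item 0.62 -> new Bin 4
  Item 0.47 -> Bin 2 (now 0.94)
  Item 0.78 -> new Bin 5
Total bins used = 5

5


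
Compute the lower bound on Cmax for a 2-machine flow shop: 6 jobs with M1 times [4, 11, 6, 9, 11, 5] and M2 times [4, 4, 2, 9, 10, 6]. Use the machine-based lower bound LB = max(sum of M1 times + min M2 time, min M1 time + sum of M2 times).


LB1 = sum(M1 times) + min(M2 times) = 46 + 2 = 48
LB2 = min(M1 times) + sum(M2 times) = 4 + 35 = 39
Lower bound = max(LB1, LB2) = max(48, 39) = 48

48


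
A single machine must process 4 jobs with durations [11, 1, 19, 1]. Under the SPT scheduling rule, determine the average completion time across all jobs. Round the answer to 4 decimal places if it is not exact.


Sort jobs by processing time (SPT order): [1, 1, 11, 19]
Compute completion times sequentially:
  Job 1: processing = 1, completes at 1
  Job 2: processing = 1, completes at 2
  Job 3: processing = 11, completes at 13
  Job 4: processing = 19, completes at 32
Sum of completion times = 48
Average completion time = 48/4 = 12.0

12.0


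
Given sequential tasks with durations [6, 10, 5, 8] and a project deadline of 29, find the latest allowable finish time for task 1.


LF(activity 1) = deadline - sum of successor durations
Successors: activities 2 through 4 with durations [10, 5, 8]
Sum of successor durations = 23
LF = 29 - 23 = 6

6


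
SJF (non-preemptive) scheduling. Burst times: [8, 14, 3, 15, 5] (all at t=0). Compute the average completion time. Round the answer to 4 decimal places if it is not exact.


SJF order (ascending): [3, 5, 8, 14, 15]
Completion times:
  Job 1: burst=3, C=3
  Job 2: burst=5, C=8
  Job 3: burst=8, C=16
  Job 4: burst=14, C=30
  Job 5: burst=15, C=45
Average completion = 102/5 = 20.4

20.4


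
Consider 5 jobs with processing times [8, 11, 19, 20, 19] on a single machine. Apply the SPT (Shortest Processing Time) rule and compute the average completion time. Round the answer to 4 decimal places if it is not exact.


Sort jobs by processing time (SPT order): [8, 11, 19, 19, 20]
Compute completion times sequentially:
  Job 1: processing = 8, completes at 8
  Job 2: processing = 11, completes at 19
  Job 3: processing = 19, completes at 38
  Job 4: processing = 19, completes at 57
  Job 5: processing = 20, completes at 77
Sum of completion times = 199
Average completion time = 199/5 = 39.8

39.8
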